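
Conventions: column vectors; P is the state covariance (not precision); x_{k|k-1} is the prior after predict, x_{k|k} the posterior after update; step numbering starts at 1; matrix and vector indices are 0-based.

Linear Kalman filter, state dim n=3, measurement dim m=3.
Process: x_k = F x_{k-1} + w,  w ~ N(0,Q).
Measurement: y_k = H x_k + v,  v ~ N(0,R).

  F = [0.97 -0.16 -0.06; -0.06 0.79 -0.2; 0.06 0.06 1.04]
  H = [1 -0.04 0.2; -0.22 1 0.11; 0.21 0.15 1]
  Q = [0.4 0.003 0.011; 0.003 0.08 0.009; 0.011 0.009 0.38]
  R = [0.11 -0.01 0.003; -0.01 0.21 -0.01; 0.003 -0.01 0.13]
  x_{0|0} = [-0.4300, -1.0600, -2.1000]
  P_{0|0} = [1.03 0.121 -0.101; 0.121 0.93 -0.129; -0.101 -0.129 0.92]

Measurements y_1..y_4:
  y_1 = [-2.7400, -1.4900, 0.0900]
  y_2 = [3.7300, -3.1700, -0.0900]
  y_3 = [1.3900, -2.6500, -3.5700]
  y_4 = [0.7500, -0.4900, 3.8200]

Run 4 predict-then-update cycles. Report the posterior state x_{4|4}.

x_post = [0.7994, -0.7602, 2.2696]

step 1: x^-=[-0.1215, -0.3916, -2.2734]  P^-=[1.3680 -0.0484 -0.0691; -0.0484 0.7278 -0.2336; -0.0691 -0.2336 1.3543]  S=[1.5133 -0.4093 0.4802; -0.4093 0.9936 -0.0475; 0.4802 -0.0475 1.4588]  K=[0.9573 0.0270 -0.1697; 0.1678 0.7806 -0.1221; -0.1911 -0.1030 0.9539]  nu=[-2.1795, -0.8751, 2.4477]  x^+=[-2.6469, -1.7393, 0.5681]  P^+=[0.1152 0.0284 -0.0479; 0.0284 0.1758 -0.0555; -0.0479 -0.0555 0.1429]
step 2: x^-=[-2.3233, -1.3289, 0.3277]  P^-=[0.5091 0.0078 -0.0302; 0.0078 0.2096 -0.0529; -0.0302 -0.0529 0.5229]  S=[0.6285 -0.1234 0.1834; -0.1234 0.4369 0.0090; 0.1834 0.0090 0.6519]  K=[0.8315 -0.0090 -0.1143; 0.0975 0.4912 -0.0646; -0.1209 -0.0251 0.8144]  nu=[5.9346, -2.3883, 0.2695]  x^+=[2.6022, -1.9408, -0.1103]  P^+=[0.0990 0.0166 -0.0356; 0.0166 0.1101 -0.0330; -0.0356 -0.0330 0.1182]
step 3: x^-=[2.8413, -1.6673, -0.0750]  P^-=[0.4947 0.0049 -0.0210; 0.0049 0.1618 -0.0341; -0.0210 -0.0341 0.5001]  S=[0.6167 -0.1174 0.1851; -0.1174 0.3932 0.0168; 0.1851 0.0168 0.6369]  K=[0.8236 -0.0197 -0.1075; 0.0822 0.4259 -0.0489; -0.1110 -0.0025 0.8027]  nu=[-1.5030, -0.3494, -3.8416]  x^+=[2.0235, -1.7517, -2.9909]  P^+=[0.0978 0.0140 -0.0339; 0.0140 0.0952 -0.0276; -0.0339 -0.0276 0.1153]
step 4: x^-=[2.4225, -0.9071, -3.0942]  P^-=[0.4940 0.0044 -0.0202; 0.0044 0.1510 -0.0300; -0.0202 -0.0300 0.4978]  S=[0.6162 -0.1165 0.1853; -0.1165 0.3833 0.0188; 0.1853 0.0188 0.6358]  K=[0.8226 -0.0225 -0.1066; 0.0784 0.4088 -0.0451; -0.1094 0.0035 0.8010]  nu=[-1.0899, 1.2904, 6.5416]  x^+=[0.7994, -0.7602, 2.2696]  P^+=[0.0977 0.0133 -0.0337; 0.0133 0.0913 -0.0262; -0.0337 -0.0262 0.1148]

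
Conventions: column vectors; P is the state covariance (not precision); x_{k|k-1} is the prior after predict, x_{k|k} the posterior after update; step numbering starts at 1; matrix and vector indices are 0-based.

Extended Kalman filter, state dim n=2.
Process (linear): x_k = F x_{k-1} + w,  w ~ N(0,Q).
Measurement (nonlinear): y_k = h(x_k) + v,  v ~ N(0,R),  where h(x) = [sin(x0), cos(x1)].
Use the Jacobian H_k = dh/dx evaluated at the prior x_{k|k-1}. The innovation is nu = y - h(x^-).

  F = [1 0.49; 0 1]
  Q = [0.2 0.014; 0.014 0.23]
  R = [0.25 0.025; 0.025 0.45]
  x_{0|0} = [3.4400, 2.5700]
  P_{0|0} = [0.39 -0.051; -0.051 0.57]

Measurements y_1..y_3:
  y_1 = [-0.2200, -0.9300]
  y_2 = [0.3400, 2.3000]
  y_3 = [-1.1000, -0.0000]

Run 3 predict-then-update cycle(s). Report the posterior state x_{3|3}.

step 1: x^-=[4.6993, 2.5700]  P^-=[0.6769 0.2423; 0.2423 0.8000]  H_jac=[-0.0131 0.0000; 0.0000 -0.5410]  S=[0.2501 0.0267; 0.0267 0.6841]  K=[-0.0150 -0.1910; 0.0551 -0.6348]  nu=[0.7799, -0.0890]  x^+=[4.7046, 2.6695]  P^+=[0.6517 0.1596; 0.1596 0.5255]
step 2: x^-=[6.0126, 2.6695]  P^-=[1.1343 0.4311; 0.4311 0.7555]  H_jac=[0.9636 0.0000; 0.0000 -0.4548]  S=[1.3032 -0.1639; -0.1639 0.6063]  K=[0.8261 -0.1000; 0.2562 -0.4975]  nu=[0.6073, 3.1906]  x^+=[6.1952, 1.2378]  P^+=[0.2117 0.0536; 0.0536 0.4781]
step 3: x^-=[6.8017, 1.2378]  P^-=[0.5790 0.3018; 0.3018 0.7081]  H_jac=[0.8686 0.0000; 0.0000 -0.9451]  S=[0.6868 -0.2228; -0.2228 1.0825]  K=[0.6930 -0.1209; 0.1942 -0.5783]  nu=[-1.5956, -0.3269]  x^+=[5.7354, 1.1171]  P^+=[0.1960 0.0392; 0.0392 0.2702]

x_post = [5.7354, 1.1171]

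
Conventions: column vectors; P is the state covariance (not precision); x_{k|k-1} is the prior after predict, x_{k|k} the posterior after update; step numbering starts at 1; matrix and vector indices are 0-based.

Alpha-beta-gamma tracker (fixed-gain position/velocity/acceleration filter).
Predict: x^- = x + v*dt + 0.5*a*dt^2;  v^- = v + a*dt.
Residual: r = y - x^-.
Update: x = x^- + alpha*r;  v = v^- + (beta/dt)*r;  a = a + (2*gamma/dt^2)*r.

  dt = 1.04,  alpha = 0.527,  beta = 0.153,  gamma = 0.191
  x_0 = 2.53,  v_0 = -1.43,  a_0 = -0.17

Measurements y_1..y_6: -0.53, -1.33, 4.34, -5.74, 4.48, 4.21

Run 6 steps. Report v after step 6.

step 1: x_pred=0.9509  r=-1.4809  x^+=0.1704  v^+=-1.8247  a^+=-0.6930
step 2: x_pred=-2.1020  r=0.7720  x^+=-1.6951  v^+=-2.4318  a^+=-0.4204
step 3: x_pred=-4.4516  r=8.7916  x^+=0.1816  v^+=-1.5756  a^+=2.6846
step 4: x_pred=-0.0052  r=-5.7348  x^+=-3.0274  v^+=0.3727  a^+=0.6592
step 5: x_pred=-2.2833  r=6.7633  x^+=1.2810  v^+=2.0533  a^+=3.0479
step 6: x_pred=5.0647  r=-0.8547  x^+=4.6143  v^+=5.0974  a^+=2.7460

v_post = 5.0974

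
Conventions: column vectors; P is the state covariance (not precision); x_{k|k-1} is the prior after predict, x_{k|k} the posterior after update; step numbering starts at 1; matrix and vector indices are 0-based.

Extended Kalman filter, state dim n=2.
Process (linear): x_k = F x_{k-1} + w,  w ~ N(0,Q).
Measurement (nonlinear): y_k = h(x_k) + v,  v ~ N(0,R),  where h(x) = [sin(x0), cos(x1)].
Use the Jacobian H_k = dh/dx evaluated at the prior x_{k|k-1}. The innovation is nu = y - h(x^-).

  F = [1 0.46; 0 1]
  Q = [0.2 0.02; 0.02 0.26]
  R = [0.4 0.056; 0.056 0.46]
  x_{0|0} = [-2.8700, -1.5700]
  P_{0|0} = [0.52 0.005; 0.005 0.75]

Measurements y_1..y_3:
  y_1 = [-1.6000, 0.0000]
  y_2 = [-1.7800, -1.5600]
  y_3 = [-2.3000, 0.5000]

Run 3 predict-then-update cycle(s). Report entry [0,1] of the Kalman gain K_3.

step 1: x^-=[-3.5922, -1.5700]  P^-=[0.8833 0.3700; 0.3700 1.0100]  H_jac=[-0.9002 0.0000; 0.0000 1.0000]  S=[1.1158 -0.2771; -0.2771 1.4700]  K=[-0.6821 0.1231; -0.1342 0.6618]  nu=[-2.0355, -0.0008]  x^+=[-2.2040, -1.2974]  P^+=[0.2954 0.0185; 0.0185 0.2969]
step 2: x^-=[-2.8008, -1.2974]  P^-=[0.5752 0.1750; 0.1750 0.5569]  H_jac=[-0.9425 0.0000; 0.0000 0.9629]  S=[0.9109 -0.1028; -0.1028 0.9763]  K=[-0.5826 0.1113; -0.1205 0.5365]  nu=[-1.4457, -1.8300]  x^+=[-2.1621, -2.1050]  P^+=[0.2406 0.0193; 0.0193 0.2493]
step 3: x^-=[-3.1304, -2.1050]  P^-=[0.5111 0.1540; 0.1540 0.5093]  H_jac=[-0.9999 0.0000; 0.0000 0.8607]  S=[0.9111 -0.0765; -0.0765 0.8373]  K=[-0.5519 0.1078; -0.1260 0.5120]  nu=[-2.2889, 1.0092]  x^+=[-1.7583, -1.2999]  P^+=[0.2147 0.0217; 0.0217 0.2655]

K[0,1] = 0.1078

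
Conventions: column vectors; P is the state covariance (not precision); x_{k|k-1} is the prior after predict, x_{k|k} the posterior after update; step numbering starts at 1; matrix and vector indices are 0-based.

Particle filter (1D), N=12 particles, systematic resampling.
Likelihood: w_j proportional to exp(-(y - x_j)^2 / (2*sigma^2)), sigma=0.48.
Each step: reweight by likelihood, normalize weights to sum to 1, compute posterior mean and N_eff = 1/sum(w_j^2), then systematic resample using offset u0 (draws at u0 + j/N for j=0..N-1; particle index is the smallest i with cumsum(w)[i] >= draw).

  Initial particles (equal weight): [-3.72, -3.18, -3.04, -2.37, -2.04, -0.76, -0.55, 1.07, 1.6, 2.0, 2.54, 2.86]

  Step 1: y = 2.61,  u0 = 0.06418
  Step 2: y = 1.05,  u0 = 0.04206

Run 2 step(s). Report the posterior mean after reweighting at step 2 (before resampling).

step 1: w=[0.0000, 0.0000, 0.0000, 0.0000, 0.0000, 0.0000, 0.0000, 0.0024, 0.0451, 0.1840, 0.4082, 0.3603]  mean=2.5100  Neff=3.0089  idx=[9, 9, 9, 10, 10, 10, 10, 11, 11, 11, 11, 11]
step 2: w=[0.3069, 0.3069, 0.3069, 0.0176, 0.0176, 0.0176, 0.0176, 0.0018, 0.0018, 0.0018, 0.0018, 0.0018]  mean=2.0456  Neff=3.5230  idx=[0, 0, 0, 0, 1, 1, 1, 2, 2, 2, 2, 5]

post_mean = 2.0456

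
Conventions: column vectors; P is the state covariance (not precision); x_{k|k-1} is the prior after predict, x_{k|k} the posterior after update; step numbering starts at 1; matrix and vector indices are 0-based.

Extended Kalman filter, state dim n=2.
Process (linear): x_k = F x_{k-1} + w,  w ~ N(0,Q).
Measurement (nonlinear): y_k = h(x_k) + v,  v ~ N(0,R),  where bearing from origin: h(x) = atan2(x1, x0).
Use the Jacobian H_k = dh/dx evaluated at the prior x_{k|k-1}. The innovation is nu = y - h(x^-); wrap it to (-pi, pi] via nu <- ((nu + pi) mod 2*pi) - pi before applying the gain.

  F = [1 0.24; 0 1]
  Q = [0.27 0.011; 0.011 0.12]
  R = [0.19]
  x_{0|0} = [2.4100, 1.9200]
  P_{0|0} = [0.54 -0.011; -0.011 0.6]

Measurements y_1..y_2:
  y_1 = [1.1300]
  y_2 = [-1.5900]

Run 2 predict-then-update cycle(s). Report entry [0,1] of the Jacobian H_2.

step 1: x^-=[2.8708, 1.9200]  P^-=[0.8393 0.1440; 0.1440 0.7200]  H_jac=[-0.1610 0.2407]  S=[0.2423]  K=[-0.4145; 0.6195]  nu=[0.5405]  x^+=[2.6467, 2.2549]  P^+=[0.7976 0.2062; 0.2062 0.6270]
step 2: x^-=[3.1879, 2.2549]  P^-=[1.2027 0.3677; 0.3677 0.7470]  H_jac=[-0.1479 0.2091]  S=[0.2262]  K=[-0.4464; 0.4500]  nu=[-2.2056]  x^+=[4.1726, 1.2623]  P^+=[1.1577 0.4132; 0.4132 0.7012]

H_jac[0,1] = 0.2091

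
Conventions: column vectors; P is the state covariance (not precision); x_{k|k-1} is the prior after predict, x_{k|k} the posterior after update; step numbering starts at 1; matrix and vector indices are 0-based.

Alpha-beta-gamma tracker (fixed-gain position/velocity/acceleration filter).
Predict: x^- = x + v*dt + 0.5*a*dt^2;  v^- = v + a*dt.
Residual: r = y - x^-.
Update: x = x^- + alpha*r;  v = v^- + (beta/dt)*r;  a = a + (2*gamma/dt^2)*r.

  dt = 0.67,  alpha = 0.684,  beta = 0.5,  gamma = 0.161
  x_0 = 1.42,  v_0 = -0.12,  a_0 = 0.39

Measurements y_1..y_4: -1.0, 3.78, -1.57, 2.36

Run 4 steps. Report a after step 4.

step 1: x_pred=1.4271  r=-2.4271  x^+=-0.2330  v^+=-1.6700  a^+=-1.3510
step 2: x_pred=-1.6552  r=5.4352  x^+=2.0625  v^+=1.4809  a^+=2.5477
step 3: x_pred=3.6265  r=-5.1965  x^+=0.0721  v^+=-0.6901  a^+=-1.1798
step 4: x_pred=-0.6551  r=3.0151  x^+=1.4072  v^+=0.7694  a^+=0.9829

a_post = 0.9829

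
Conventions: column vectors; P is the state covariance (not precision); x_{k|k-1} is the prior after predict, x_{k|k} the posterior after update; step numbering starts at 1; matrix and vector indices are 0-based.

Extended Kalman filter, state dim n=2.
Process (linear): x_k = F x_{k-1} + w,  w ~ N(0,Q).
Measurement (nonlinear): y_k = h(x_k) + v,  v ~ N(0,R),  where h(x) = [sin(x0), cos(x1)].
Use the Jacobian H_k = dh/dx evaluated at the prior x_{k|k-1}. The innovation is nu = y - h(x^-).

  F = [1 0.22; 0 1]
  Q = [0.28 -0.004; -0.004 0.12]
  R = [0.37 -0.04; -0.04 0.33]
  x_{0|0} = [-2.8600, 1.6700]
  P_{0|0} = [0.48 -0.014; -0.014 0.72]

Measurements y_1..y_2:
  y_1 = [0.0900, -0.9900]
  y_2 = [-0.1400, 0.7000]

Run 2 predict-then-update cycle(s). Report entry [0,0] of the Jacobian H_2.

step 1: x^-=[-2.4926, 1.6700]  P^-=[0.7887 0.1404; 0.1404 0.8400]  H_jac=[-0.7967 0.0000; 0.0000 -0.9951]  S=[0.8706 0.0713; 0.0713 1.1618]  K=[-0.7155 -0.0763; -0.0699 -0.7152]  nu=[0.6944, -0.8910]  x^+=[-2.9214, 2.2587]  P^+=[0.3285 -0.0034; -0.0034 0.2344]
step 2: x^-=[-2.4245, 2.2587]  P^-=[0.6183 0.0441; 0.0441 0.3544]  H_jac=[-0.7537 0.0000; 0.0000 -0.7726]  S=[0.7212 -0.0143; -0.0143 0.5415]  K=[-0.6477 -0.0801; -0.0562 -0.5071]  nu=[0.5172, 1.3349]  x^+=[-2.8664, 1.5527]  P^+=[0.3137 0.0007; 0.0007 0.2137]

H_jac[0,0] = -0.7537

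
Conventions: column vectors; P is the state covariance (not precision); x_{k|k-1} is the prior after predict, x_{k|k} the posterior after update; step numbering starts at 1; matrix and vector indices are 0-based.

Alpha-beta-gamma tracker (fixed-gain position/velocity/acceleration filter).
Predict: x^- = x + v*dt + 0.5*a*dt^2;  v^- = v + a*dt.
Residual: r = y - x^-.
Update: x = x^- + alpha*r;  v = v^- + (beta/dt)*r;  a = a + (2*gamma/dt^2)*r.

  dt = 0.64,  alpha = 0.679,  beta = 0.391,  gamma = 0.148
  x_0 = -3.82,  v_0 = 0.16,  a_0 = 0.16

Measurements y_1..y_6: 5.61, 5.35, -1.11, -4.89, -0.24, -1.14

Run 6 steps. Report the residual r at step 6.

resid = 8.2429

step 1: x_pred=-3.6848  r=9.2948  x^+=2.6264  v^+=5.9410  a^+=6.8770
step 2: x_pred=7.8370  r=-2.4870  x^+=6.1483  v^+=8.8228  a^+=5.0797
step 3: x_pred=12.8353  r=-13.9453  x^+=3.3664  v^+=3.5542  a^+=-4.9979
step 4: x_pred=4.6175  r=-9.5075  x^+=-1.8381  v^+=-5.4530  a^+=-11.8686
step 5: x_pred=-7.7587  r=7.5187  x^+=-2.6535  v^+=-8.4554  a^+=-6.4352
step 6: x_pred=-9.3829  r=8.2429  x^+=-3.7860  v^+=-7.5380  a^+=-0.4784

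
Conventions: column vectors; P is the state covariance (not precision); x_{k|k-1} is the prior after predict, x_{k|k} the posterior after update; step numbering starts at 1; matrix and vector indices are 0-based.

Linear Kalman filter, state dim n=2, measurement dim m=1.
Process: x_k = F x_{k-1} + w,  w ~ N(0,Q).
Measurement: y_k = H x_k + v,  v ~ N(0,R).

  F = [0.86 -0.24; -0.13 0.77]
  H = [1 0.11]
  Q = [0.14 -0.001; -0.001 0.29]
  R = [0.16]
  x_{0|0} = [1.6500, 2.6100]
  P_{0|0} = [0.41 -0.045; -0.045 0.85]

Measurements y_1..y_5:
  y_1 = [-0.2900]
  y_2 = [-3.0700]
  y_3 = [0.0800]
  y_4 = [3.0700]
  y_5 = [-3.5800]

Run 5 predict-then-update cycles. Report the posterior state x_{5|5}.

step 1: x^-=[0.7926, 1.7952]  P^-=[0.5108 -0.2351; -0.2351 0.8099]  S=[0.6288]  K=[0.7711; -0.2322]  nu=[-1.2801]  x^+=[-0.1945, 2.0925]  P^+=[0.1369 -0.1225; -0.1225 0.7760]
step 2: x^-=[-0.6694, 1.6365]  P^-=[0.3365 -0.2447; -0.2447 0.7769]  S=[0.4521]  K=[0.6848; -0.3521]  nu=[-2.5806]  x^+=[-2.4366, 2.5452]  P^+=[0.1245 -0.1356; -0.1356 0.7209]
step 3: x^-=[-2.7064, 2.2766]  P^-=[0.3296 -0.2422; -0.2422 0.7467]  S=[0.4453]  K=[0.6803; -0.3594]  nu=[2.5359]  x^+=[-0.9813, 1.3652]  P^+=[0.1235 -0.1333; -0.1333 0.6891]
step 4: x^-=[-1.1715, 1.1788]  P^-=[0.3261 -0.2346; -0.2346 0.7274]  S=[0.4433]  K=[0.6774; -0.3488]  nu=[4.1119]  x^+=[1.6138, -0.2553]  P^+=[0.1227 -0.1299; -0.1299 0.6735]
step 5: x^-=[1.4492, -0.4064]  P^-=[0.3231 -0.2292; -0.2292 0.7174]  S=[0.4414]  K=[0.6750; -0.3406]  nu=[-4.9845]  x^+=[-1.9152, 1.2912]  P^+=[0.1220 -0.1278; -0.1278 0.6662]

x_post = [-1.9152, 1.2912]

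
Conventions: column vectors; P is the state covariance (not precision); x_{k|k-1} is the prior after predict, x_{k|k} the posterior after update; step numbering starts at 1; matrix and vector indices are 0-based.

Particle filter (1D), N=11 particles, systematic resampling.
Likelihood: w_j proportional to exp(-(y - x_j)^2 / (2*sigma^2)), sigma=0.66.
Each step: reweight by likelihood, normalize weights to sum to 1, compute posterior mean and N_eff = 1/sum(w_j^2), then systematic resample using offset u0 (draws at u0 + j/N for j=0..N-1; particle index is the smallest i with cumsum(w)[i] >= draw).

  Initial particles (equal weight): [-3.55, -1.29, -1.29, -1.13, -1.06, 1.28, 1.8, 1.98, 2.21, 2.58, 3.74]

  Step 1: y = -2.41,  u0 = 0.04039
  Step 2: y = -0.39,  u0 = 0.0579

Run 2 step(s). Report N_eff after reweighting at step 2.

N_eff = 7.7619

step 1: w=[0.2308, 0.2431, 0.2431, 0.1564, 0.1266, 0.0000, 0.0000, 0.0000, 0.0000, 0.0000, 0.0000]  mean=-1.7574  Neff=4.7183  idx=[0, 0, 0, 1, 1, 2, 2, 2, 3, 3, 4]
step 2: w=[0.0000, 0.0000, 0.0000, 0.1085, 0.1085, 0.1085, 0.1085, 0.1085, 0.1466, 0.1466, 0.1642]  mean=-1.2053  Neff=7.7619  idx=[3, 4, 5, 6, 6, 7, 8, 9, 9, 10, 10]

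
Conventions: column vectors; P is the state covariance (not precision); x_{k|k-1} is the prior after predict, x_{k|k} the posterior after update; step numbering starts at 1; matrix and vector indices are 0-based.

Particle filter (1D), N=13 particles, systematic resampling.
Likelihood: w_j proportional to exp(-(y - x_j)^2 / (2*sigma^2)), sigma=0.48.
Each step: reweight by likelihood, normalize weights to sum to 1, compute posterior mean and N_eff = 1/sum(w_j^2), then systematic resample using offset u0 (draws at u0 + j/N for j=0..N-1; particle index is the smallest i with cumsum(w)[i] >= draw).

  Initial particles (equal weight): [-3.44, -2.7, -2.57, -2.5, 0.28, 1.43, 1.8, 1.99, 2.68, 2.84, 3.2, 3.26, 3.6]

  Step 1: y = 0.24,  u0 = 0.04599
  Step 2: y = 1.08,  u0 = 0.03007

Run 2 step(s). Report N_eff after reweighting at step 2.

step 1: w=[0.0000, 0.0000, 0.0000, 0.0000, 0.9498, 0.0441, 0.0048, 0.0012, 0.0000, 0.0000, 0.0000, 0.0000, 0.0000]  mean=0.3402  Neff=1.1061  idx=[4, 4, 4, 4, 4, 4, 4, 4, 4, 4, 4, 4, 5]
step 2: w=[0.0663, 0.0663, 0.0663, 0.0663, 0.0663, 0.0663, 0.0663, 0.0663, 0.0663, 0.0663, 0.0663, 0.0663, 0.2039]  mean=0.5145  Neff=10.5932  idx=[0, 1, 2, 3, 5, 6, 7, 8, 9, 10, 12, 12, 12]

N_eff = 10.5932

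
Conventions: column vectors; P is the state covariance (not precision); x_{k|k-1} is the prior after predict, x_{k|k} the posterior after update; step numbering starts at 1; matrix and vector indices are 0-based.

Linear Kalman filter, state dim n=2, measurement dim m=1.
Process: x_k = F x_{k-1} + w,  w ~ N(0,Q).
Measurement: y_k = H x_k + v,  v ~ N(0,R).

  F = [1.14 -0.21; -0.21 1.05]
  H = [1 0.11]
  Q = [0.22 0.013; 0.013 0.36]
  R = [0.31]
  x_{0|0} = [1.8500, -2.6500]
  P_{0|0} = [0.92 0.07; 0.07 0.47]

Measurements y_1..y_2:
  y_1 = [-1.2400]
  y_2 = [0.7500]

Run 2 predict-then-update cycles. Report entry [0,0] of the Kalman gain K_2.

K[0,0] = 0.6868

step 1: x^-=[2.6655, -3.1710]  P^-=[1.4028 -0.2240; -0.2240 0.8879]  S=[1.6743]  K=[0.8231; -0.0755]  nu=[-3.5567]  x^+=[-0.2622, -2.9026]  P^+=[0.2684 -0.1200; -0.1200 0.8783]
step 2: x^-=[0.3107, -2.9927]  P^-=[0.6650 -0.3939; -0.3939 1.3931]  S=[0.9052]  K=[0.6868; -0.2658]  nu=[0.7685]  x^+=[0.8385, -3.1970]  P^+=[0.2380 -0.2286; -0.2286 1.3292]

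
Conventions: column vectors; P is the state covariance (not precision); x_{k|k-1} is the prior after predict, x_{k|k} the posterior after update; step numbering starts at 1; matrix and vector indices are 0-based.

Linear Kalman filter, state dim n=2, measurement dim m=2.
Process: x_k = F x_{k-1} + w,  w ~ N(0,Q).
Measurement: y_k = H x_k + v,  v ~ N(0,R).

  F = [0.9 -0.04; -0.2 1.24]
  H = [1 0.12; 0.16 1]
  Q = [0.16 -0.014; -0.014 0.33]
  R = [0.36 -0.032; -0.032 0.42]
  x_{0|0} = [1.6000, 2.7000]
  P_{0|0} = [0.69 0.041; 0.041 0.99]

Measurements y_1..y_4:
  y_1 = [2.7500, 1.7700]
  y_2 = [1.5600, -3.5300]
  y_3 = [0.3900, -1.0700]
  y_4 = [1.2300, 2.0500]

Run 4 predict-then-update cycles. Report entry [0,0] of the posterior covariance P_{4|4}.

step 1: x^-=[1.3320, 3.0280]  P^-=[0.7175 -0.1412; -0.1412 1.8595]  S=[1.0704 0.1620; 0.1620 2.2527]  K=[0.6635 -0.0594; -0.0474 0.8188]  nu=[1.0546, -1.4711]  x^+=[2.1192, 1.7734]  P^+=[0.2511 -0.0864; -0.0864 0.3593]
step 2: x^-=[1.8363, 1.7752]  P^-=[0.3702 -0.1741; -0.1741 0.9353]  S=[0.7019 -0.0380; -0.0380 1.3090]  K=[0.4937 -0.0734; -0.0507 0.6917]  nu=[-0.4894, -5.5990]  x^+=[2.0059, -2.0730]  P^+=[0.1893 -0.0769; -0.0769 0.3045]
step 3: x^-=[1.8882, -2.9716]  P^-=[0.3194 -0.1496; -0.1496 0.8439]  S=[0.6556 -0.0322; -0.0322 1.2241]  K=[0.4564 -0.0685; -0.0410 0.6687]  nu=[-1.1416, 1.5995]  x^+=[1.2576, -1.8552]  P^+=[0.1751 -0.0714; -0.0714 0.2936]
step 4: x^-=[1.2061, -2.5520]  P^-=[0.3074 -0.1403; -0.1403 0.8238]  S=[0.6456 -0.0270; -0.0270 1.2068]  K=[0.4473 -0.0655; -0.0365 0.6632]  nu=[0.3302, 4.4090]  x^+=[1.0649, 0.3602]  P^+=[0.1715 -0.0693; -0.0693 0.2908]

P_post[0,0] = 0.1715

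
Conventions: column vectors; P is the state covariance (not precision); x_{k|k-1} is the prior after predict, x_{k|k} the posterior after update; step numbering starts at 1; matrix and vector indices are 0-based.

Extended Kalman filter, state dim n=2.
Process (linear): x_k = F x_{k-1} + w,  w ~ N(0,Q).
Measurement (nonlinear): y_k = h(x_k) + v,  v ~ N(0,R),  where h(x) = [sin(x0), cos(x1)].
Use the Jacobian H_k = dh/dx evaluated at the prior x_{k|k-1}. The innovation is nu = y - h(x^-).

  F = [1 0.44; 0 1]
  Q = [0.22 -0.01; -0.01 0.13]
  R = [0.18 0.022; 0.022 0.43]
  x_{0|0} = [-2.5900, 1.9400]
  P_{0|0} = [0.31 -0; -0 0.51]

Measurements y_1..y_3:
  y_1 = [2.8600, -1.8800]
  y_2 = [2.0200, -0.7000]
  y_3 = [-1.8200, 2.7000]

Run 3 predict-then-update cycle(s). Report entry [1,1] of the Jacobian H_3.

H_jac[1,1] = -0.8543

step 1: x^-=[-1.7364, 1.9400]  P^-=[0.6287 0.2144; 0.2144 0.6400]  H_jac=[-0.1648 0.0000; 0.0000 -0.9326]  S=[0.1971 0.0550; 0.0550 0.9867]  K=[-0.4768 -0.1761; -0.0108 -0.6043]  nu=[3.8463, -1.5191]  x^+=[-3.3027, 2.8166]  P^+=[0.5441 0.0924; 0.0924 0.2789]
step 2: x^-=[-2.0635, 2.8166]  P^-=[0.8995 0.2052; 0.2052 0.4089]  H_jac=[-0.4730 0.0000; 0.0000 -0.3193]  S=[0.3812 0.0530; 0.0530 0.4717]  K=[-1.1141 -0.0137; -0.2195 -0.2522]  nu=[2.9011, 0.2476]  x^+=[-5.2988, 2.1174]  P^+=[0.4246 0.0953; 0.0953 0.3547]
step 3: x^-=[-4.3672, 2.1174]  P^-=[0.7971 0.2413; 0.2413 0.4847]  H_jac=[-0.3384 0.0000; 0.0000 -0.8543]  S=[0.2713 0.0918; 0.0918 0.7837]  K=[-0.9427 -0.1527; -0.1274 -0.5134]  nu=[-2.7610, 3.2198]  x^+=[-2.2560, 0.8159]  P^+=[0.5114 0.1011; 0.1011 0.2617]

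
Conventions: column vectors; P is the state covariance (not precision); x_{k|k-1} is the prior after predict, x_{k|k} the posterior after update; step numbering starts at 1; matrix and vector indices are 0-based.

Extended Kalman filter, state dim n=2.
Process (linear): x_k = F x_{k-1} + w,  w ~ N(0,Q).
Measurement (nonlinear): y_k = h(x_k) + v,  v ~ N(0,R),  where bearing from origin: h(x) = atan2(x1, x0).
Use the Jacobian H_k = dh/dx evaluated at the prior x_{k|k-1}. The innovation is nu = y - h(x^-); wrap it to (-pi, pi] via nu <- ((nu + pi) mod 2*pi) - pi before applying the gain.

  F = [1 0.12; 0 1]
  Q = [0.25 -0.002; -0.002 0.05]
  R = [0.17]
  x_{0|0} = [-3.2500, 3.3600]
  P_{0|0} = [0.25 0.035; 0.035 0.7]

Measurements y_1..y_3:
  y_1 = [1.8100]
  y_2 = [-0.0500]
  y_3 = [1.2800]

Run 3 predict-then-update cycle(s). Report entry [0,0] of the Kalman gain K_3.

K[0,0] = -0.8840

step 1: x^-=[-2.8468, 3.3600]  P^-=[0.5185 0.1170; 0.1170 0.7500]  H_jac=[-0.1733 -0.1468]  S=[0.2077]  K=[-0.5152; -0.6277]  nu=[-0.4637]  x^+=[-2.6079, 3.6511]  P^+=[0.4633 0.0498; 0.0498 0.6682]
step 2: x^-=[-2.1698, 3.6511]  P^-=[0.7349 0.1280; 0.1280 0.7182]  H_jac=[-0.2024 -0.1203]  S=[0.2167]  K=[-0.7574; -0.5181]  nu=[-2.1570]  x^+=[-0.5360, 4.7687]  P^+=[0.6106 0.0430; 0.0430 0.6600]
step 3: x^-=[0.0362, 4.7687]  P^-=[0.8804 0.1202; 0.1202 0.7100]  H_jac=[-0.2097 0.0016]  S=[0.2086]  K=[-0.8840; -0.1153]  nu=[-0.2832]  x^+=[0.2865, 4.8014]  P^+=[0.7174 0.0989; 0.0989 0.7072]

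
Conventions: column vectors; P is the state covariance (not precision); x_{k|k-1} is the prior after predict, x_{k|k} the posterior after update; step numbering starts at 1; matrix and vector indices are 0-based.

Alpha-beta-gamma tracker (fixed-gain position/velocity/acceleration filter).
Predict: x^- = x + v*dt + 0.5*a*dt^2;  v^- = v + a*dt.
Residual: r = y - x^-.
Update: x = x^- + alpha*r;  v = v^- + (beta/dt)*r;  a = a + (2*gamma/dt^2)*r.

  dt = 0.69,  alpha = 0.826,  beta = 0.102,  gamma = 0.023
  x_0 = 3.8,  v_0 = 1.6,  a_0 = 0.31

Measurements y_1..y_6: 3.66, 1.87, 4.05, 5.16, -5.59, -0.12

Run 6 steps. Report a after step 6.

step 1: x_pred=4.9778  r=-1.3178  x^+=3.8893  v^+=1.6191  a^+=0.1827
step 2: x_pred=5.0500  r=-3.1800  x^+=2.4233  v^+=1.2751  a^+=-0.1246
step 3: x_pred=3.2735  r=0.7765  x^+=3.9149  v^+=1.3039  a^+=-0.0495
step 4: x_pred=4.8028  r=0.3572  x^+=5.0978  v^+=1.3225  a^+=-0.0150
step 5: x_pred=6.0068  r=-11.5968  x^+=-3.5722  v^+=-0.4021  a^+=-1.1355
step 6: x_pred=-4.1199  r=3.9999  x^+=-0.8160  v^+=-0.5943  a^+=-0.7490

a_post = -0.7490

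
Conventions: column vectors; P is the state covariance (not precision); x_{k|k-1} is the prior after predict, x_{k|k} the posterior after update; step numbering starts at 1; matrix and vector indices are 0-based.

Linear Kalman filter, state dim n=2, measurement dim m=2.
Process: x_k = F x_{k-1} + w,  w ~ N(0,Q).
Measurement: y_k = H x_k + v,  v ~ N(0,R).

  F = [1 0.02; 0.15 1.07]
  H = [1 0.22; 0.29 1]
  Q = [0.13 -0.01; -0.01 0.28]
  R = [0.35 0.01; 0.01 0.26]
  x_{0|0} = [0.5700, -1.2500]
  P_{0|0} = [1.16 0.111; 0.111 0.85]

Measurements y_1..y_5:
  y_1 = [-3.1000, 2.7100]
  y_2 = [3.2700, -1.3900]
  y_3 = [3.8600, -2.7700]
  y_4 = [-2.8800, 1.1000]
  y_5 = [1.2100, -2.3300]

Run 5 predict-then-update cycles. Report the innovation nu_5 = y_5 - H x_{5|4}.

step 1: x^-=[0.5450, -1.2520]  P^-=[1.2948 0.3013; 0.3013 1.3149]  S=[1.8410 0.9953; 0.9953 1.8585]  K=[0.7635 -0.0447; -0.1226 0.8202]  nu=[-3.3696, 3.8040]  x^+=[-2.1977, 2.2810]  P^+=[0.2859 -0.0869; -0.0869 0.2372]
step 2: x^-=[-2.1521, 2.1110]  P^-=[0.4125 -0.0553; -0.0553 0.5301]  S=[0.7638 0.1874; 0.1874 0.7928]  K=[0.5353 -0.0454; -0.0837 0.6683]  nu=[4.9576, -2.8769]  x^+=[0.6322, -0.2264]  P^+=[0.2011 -0.0648; -0.0648 0.1917]
step 3: x^-=[0.6276, -0.1475]  P^-=[0.3286 -0.0452; -0.0452 0.4832]  S=[0.6821 0.1635; 0.1635 0.7446]  K=[0.4761 -0.0373; -0.0652 0.6456]  nu=[3.2648, -2.8045]  x^+=[2.2867, -2.1711]  P^+=[0.1788 -0.0568; -0.0568 0.1837]
step 4: x^-=[2.2433, -1.9801]  P^-=[0.3066 -0.0402; -0.0402 0.4761]  S=[0.6619 0.1609; 0.1609 0.7386]  K=[0.4580 -0.0338; -0.0584 0.6416]  nu=[-4.6877, 2.4295]  x^+=[0.0142, -0.1476]  P^+=[0.1719 -0.0540; -0.0540 0.1819]
step 5: x^-=[0.0112, -0.1558]  P^-=[0.2998 -0.0383; -0.0383 0.4748]  S=[0.6559 0.1606; 0.1606 0.7378]  K=[0.4522 -0.0325; -0.0561 0.6407]  nu=[1.2330, -2.1775]  x^+=[0.6396, -1.6200]  P^+=[0.1696 -0.0531; -0.0531 0.1814]

innov = [1.2330, -2.1775]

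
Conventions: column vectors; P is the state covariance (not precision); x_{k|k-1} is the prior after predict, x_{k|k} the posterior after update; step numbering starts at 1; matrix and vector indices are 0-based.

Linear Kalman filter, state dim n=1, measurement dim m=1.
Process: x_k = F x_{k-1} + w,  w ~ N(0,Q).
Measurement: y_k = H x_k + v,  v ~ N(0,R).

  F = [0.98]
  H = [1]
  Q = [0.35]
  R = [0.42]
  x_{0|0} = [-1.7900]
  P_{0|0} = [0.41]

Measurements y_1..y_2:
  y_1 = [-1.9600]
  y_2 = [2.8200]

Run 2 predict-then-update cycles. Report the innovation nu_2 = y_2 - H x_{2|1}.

step 1: x^-=[-1.7542]  P^-=[0.7438]  S=[1.1638]  K=[0.6391]  nu=[-0.2058]  x^+=[-1.8857]  P^+=[0.2684]
step 2: x^-=[-1.8480]  P^-=[0.6078]  S=[1.0278]  K=[0.5914]  nu=[4.6680]  x^+=[0.9125]  P^+=[0.2484]

innov = [4.6680]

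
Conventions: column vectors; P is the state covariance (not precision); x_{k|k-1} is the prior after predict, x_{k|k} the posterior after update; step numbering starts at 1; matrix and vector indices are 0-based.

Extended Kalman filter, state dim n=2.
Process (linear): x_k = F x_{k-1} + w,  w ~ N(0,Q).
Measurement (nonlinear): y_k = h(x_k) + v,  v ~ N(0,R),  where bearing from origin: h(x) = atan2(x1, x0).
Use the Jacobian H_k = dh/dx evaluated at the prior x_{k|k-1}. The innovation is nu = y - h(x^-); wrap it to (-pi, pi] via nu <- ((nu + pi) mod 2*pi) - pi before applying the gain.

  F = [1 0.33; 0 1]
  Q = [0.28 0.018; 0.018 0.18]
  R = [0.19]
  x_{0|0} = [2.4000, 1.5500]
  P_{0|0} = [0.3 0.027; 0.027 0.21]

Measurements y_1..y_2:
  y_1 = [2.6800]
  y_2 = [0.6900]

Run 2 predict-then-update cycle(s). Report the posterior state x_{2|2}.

step 1: x^-=[2.9115, 1.5500]  P^-=[0.6207 0.1143; 0.1143 0.3900]  H_jac=[-0.1425 0.2676]  S=[0.2218]  K=[-0.2608; 0.3971]  nu=[2.1908]  x^+=[2.3402, 2.4200]  P^+=[0.6056 0.1373; 0.1373 0.3550]
step 2: x^-=[3.1388, 2.4200]  P^-=[1.0149 0.2724; 0.2724 0.5350]  H_jac=[-0.1541 0.1998]  S=[0.2187]  K=[-0.4660; 0.2970]  nu=[0.0332]  x^+=[3.1233, 2.4299]  P^+=[0.9674 0.3027; 0.3027 0.5157]

x_post = [3.1233, 2.4299]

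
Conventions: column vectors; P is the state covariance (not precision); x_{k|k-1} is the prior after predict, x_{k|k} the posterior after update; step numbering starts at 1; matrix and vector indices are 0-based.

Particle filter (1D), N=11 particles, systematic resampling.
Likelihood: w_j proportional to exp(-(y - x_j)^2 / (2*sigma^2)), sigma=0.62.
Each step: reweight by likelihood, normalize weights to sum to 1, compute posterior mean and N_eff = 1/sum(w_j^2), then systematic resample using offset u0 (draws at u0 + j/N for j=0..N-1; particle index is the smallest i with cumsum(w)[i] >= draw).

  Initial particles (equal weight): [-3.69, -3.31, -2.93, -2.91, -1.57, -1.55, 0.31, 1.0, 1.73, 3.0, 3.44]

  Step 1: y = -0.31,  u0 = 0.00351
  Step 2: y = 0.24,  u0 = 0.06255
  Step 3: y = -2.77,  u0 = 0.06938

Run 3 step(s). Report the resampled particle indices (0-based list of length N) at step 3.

step 1: w=[0.0000, 0.0000, 0.0001, 0.0002, 0.1293, 0.1380, 0.6185, 0.1094, 0.0045, 0.0000, 0.0000]  mean=-0.1088  Neff=2.3243  idx=[4, 4, 5, 6, 6, 6, 6, 6, 6, 6, 7]
step 2: w=[0.0019, 0.0019, 0.0021, 0.1330, 0.1330, 0.1330, 0.1330, 0.1330, 0.1330, 0.1330, 0.0631]  mean=0.3426  Neff=7.8233  idx=[3, 4, 4, 5, 6, 6, 7, 8, 8, 9, 10]
step 3: w=[0.1000, 0.1000, 0.1000, 0.1000, 0.1000, 0.1000, 0.1000, 0.1000, 0.1000, 0.1000, 0.0002]  mean=0.3101  Neff=10.0043  idx=[0, 1, 2, 3, 4, 5, 6, 7, 7, 8, 9]

resampled_idx = [0, 1, 2, 3, 4, 5, 6, 7, 7, 8, 9]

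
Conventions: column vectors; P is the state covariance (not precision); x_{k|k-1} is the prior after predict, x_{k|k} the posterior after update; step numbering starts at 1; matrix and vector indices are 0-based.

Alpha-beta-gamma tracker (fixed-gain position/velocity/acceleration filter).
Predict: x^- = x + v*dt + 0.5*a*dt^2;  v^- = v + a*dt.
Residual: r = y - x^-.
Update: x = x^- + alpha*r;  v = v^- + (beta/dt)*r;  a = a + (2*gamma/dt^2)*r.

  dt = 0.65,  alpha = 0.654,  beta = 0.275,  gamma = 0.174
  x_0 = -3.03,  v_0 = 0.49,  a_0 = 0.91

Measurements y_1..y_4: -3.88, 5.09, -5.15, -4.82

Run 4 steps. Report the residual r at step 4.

step 1: x_pred=-2.5193  r=-1.3607  x^+=-3.4092  v^+=0.5058  a^+=-0.2108
step 2: x_pred=-3.1249  r=8.2149  x^+=2.2476  v^+=3.8443  a^+=6.5556
step 3: x_pred=6.1313  r=-11.2813  x^+=-1.2467  v^+=3.3326  a^+=-2.7365
step 4: x_pred=0.3415  r=-5.1615  x^+=-3.0341  v^+=-0.6298  a^+=-6.9878

resid = -5.1615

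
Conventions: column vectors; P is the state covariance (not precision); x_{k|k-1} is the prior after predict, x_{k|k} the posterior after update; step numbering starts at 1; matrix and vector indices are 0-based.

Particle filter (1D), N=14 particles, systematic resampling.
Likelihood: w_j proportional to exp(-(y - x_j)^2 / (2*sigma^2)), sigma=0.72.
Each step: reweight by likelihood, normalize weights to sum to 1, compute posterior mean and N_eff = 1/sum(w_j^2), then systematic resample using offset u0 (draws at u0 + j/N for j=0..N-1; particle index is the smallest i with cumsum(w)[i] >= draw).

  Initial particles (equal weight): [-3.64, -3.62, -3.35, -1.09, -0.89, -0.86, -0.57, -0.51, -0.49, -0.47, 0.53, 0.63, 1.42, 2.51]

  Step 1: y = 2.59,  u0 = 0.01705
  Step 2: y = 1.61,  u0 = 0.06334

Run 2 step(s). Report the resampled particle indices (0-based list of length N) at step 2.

resampled_idx = [1, 1, 2, 2, 3, 4, 5, 6, 7, 8, 10, 11, 12, 13]

step 1: w=[0.0000, 0.0000, 0.0000, 0.0000, 0.0000, 0.0000, 0.0001, 0.0001, 0.0001, 0.0001, 0.0128, 0.0189, 0.2050, 0.7630]  mean=2.2247  Neff=1.6008  idx=[11, 12, 12, 12, 13, 13, 13, 13, 13, 13, 13, 13, 13, 13]
step 2: w=[0.0503, 0.1227, 0.1227, 0.1227, 0.0582, 0.0582, 0.0582, 0.0582, 0.0582, 0.0582, 0.0582, 0.0582, 0.0582, 0.0582]  mean=2.0142  Neff=12.2672  idx=[1, 1, 2, 2, 3, 4, 5, 6, 7, 8, 10, 11, 12, 13]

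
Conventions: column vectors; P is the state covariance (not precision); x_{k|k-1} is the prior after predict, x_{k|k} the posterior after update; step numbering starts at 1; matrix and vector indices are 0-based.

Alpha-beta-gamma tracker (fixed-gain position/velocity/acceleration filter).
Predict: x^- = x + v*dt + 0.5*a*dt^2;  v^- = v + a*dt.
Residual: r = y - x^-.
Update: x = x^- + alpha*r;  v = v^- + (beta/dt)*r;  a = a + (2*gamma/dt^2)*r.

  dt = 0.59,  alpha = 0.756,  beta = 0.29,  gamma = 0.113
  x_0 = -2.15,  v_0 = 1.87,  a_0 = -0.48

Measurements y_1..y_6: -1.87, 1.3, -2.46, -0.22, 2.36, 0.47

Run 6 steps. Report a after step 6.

a_post = 0.0319

step 1: x_pred=-1.1302  r=-0.7398  x^+=-1.6895  v^+=1.2232  a^+=-0.9603
step 2: x_pred=-1.1350  r=2.4350  x^+=0.7059  v^+=1.8535  a^+=0.6206
step 3: x_pred=1.9074  r=-4.3674  x^+=-1.3943  v^+=0.0729  a^+=-2.2149
step 4: x_pred=-1.7368  r=1.5168  x^+=-0.5901  v^+=-0.4883  a^+=-1.2301
step 5: x_pred=-1.0923  r=3.4523  x^+=1.5176  v^+=0.4828  a^+=1.0113
step 6: x_pred=1.9785  r=-1.5085  x^+=0.8381  v^+=0.3380  a^+=0.0319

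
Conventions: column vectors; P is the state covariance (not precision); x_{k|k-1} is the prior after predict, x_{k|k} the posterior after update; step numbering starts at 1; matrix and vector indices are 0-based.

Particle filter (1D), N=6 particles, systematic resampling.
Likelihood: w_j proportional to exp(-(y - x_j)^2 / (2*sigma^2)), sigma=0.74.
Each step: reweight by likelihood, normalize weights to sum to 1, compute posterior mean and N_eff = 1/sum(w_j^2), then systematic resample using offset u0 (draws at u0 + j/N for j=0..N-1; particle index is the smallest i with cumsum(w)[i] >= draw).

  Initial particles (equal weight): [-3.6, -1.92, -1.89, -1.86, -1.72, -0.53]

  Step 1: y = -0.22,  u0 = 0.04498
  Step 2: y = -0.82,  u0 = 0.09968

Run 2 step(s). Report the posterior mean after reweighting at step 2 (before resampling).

post_mean = -0.7579

step 1: w=[0.0000, 0.0558, 0.0612, 0.0670, 0.1001, 0.7157]  mean=-0.8993  Neff=1.8738  idx=[1, 4, 5, 5, 5, 5]
step 2: w=[0.0734, 0.1058, 0.2052, 0.2052, 0.2052, 0.2052]  mean=-0.7579  Neff=5.4050  idx=[1, 2, 3, 4, 4, 5]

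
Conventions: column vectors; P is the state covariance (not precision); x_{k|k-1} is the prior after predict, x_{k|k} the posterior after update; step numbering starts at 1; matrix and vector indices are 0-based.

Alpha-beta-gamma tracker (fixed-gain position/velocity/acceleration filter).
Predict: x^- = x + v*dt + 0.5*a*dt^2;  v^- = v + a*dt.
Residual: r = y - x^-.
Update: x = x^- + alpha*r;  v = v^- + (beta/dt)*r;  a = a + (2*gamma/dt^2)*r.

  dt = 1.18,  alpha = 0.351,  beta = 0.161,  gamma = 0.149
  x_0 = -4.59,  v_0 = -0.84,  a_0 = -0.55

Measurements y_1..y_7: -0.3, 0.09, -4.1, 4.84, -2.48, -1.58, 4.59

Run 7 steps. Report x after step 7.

x_post = 5.5059

step 1: x_pred=-5.9641  r=5.6641  x^+=-3.9760  v^+=-0.7162  a^+=0.6622
step 2: x_pred=-4.3601  r=4.4501  x^+=-2.7981  v^+=0.6724  a^+=1.6146
step 3: x_pred=-0.8805  r=-3.2195  x^+=-2.0106  v^+=2.1384  a^+=0.9256
step 4: x_pred=1.1571  r=3.6829  x^+=2.4498  v^+=3.7331  a^+=1.7138
step 5: x_pred=8.0480  r=-10.5280  x^+=4.3527  v^+=4.3189  a^+=-0.5394
step 6: x_pred=9.0735  r=-10.6535  x^+=5.3341  v^+=2.2289  a^+=-2.8195
step 7: x_pred=6.0013  r=-1.4113  x^+=5.5059  v^+=-1.2906  a^+=-3.1215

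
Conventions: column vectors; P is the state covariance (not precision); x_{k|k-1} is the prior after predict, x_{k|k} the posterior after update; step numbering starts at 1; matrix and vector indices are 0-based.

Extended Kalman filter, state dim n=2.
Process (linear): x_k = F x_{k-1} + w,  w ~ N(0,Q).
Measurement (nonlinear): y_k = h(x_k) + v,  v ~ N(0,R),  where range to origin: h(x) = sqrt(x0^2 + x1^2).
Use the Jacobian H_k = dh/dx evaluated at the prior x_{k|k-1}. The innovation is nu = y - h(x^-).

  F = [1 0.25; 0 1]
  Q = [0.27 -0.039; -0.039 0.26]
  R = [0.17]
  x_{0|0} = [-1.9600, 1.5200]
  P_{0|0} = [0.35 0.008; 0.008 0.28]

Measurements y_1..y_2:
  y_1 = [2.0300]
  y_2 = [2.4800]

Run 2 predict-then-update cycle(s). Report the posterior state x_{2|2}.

x_post = [-1.4076, 1.8016]

step 1: x^-=[-1.5800, 1.5200]  P^-=[0.6415 0.0390; 0.0390 0.5400]  H_jac=[-0.7207 0.6933]  S=[0.7237]  K=[-0.6014; 0.4784]  nu=[-0.1624]  x^+=[-1.4823, 1.4423]  P^+=[0.3797 0.2472; 0.2472 0.3743]
step 2: x^-=[-1.1217, 1.4423]  P^-=[0.7968 0.3018; 0.3018 0.6343]  H_jac=[-0.6139 0.7894]  S=[0.5730]  K=[-0.4379; 0.5505]  nu=[0.6529]  x^+=[-1.4076, 1.8016]  P^+=[0.6869 0.4399; 0.4399 0.4607]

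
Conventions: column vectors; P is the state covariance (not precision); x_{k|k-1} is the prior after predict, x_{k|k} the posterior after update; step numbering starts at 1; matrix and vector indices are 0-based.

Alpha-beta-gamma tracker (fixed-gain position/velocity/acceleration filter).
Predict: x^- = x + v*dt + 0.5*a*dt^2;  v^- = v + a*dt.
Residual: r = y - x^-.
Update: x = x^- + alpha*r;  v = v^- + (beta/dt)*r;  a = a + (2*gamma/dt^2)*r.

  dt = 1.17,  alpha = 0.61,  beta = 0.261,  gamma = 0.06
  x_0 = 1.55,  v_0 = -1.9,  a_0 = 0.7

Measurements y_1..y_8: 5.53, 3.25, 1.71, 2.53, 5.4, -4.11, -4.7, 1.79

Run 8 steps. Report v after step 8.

step 1: x_pred=-0.1939  r=5.7239  x^+=3.2977  v^+=0.1959  a^+=1.2018
step 2: x_pred=4.3494  r=-1.0994  x^+=3.6788  v^+=1.3567  a^+=1.1054
step 3: x_pred=6.0227  r=-4.3127  x^+=3.3919  v^+=1.6879  a^+=0.7273
step 4: x_pred=5.8646  r=-3.3346  x^+=3.8305  v^+=1.7950  a^+=0.4350
step 5: x_pred=6.2284  r=-0.8284  x^+=5.7231  v^+=2.1192  a^+=0.3624
step 6: x_pred=8.4506  r=-12.5606  x^+=0.7886  v^+=-0.2588  a^+=-0.7387
step 7: x_pred=-0.0197  r=-4.6803  x^+=-2.8747  v^+=-2.1671  a^+=-1.1490
step 8: x_pred=-6.1966  r=7.9866  x^+=-1.3248  v^+=-1.7298  a^+=-0.4488

v_post = -1.7298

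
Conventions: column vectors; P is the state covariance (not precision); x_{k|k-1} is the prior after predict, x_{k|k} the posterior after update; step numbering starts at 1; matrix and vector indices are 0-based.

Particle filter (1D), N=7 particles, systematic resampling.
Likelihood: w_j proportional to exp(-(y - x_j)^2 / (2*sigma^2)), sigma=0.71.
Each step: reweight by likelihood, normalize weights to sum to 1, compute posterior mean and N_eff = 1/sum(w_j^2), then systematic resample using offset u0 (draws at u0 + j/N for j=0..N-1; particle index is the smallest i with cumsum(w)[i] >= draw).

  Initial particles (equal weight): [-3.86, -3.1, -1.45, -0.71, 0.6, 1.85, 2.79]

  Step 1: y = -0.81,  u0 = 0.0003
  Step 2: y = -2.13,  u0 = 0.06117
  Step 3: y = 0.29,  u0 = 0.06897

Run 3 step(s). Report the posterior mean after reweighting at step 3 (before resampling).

step 1: w=[0.0001, 0.0031, 0.3697, 0.5495, 0.0772, 0.0005, 0.0000]  mean=-0.8886  Neff=2.2494  idx=[1, 2, 2, 3, 3, 3, 3]
step 2: w=[0.1789, 0.2875, 0.2875, 0.0615, 0.0615, 0.0615, 0.0615]  mean=-1.5629  Neff=4.7074  idx=[0, 1, 1, 2, 2, 3, 5]
step 3: w=[0.0000, 0.0528, 0.0528, 0.0528, 0.0528, 0.3944, 0.3944]  mean=-0.8663  Neff=3.1029  idx=[2, 5, 5, 5, 6, 6, 6]

post_mean = -0.8663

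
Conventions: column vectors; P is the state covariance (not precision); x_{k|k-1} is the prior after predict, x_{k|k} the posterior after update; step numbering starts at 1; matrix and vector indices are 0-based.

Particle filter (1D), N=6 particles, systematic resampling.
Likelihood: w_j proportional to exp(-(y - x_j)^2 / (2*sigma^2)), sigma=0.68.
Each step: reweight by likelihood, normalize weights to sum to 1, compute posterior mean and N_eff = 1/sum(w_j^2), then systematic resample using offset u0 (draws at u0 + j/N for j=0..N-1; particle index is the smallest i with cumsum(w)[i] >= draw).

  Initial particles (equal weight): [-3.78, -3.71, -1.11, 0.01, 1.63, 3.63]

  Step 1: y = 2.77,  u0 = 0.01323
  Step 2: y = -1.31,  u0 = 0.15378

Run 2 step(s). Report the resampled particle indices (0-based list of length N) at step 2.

step 1: w=[0.0000, 0.0000, 0.0000, 0.0004, 0.3529, 0.6467]  mean=2.9227  Neff=1.8424  idx=[4, 4, 4, 5, 5, 5]
step 2: w=[0.3333, 0.3333, 0.3333, 0.0000, 0.0000, 0.0000]  mean=1.6300  Neff=3.0000  idx=[0, 0, 1, 1, 2, 2]

resampled_idx = [0, 0, 1, 1, 2, 2]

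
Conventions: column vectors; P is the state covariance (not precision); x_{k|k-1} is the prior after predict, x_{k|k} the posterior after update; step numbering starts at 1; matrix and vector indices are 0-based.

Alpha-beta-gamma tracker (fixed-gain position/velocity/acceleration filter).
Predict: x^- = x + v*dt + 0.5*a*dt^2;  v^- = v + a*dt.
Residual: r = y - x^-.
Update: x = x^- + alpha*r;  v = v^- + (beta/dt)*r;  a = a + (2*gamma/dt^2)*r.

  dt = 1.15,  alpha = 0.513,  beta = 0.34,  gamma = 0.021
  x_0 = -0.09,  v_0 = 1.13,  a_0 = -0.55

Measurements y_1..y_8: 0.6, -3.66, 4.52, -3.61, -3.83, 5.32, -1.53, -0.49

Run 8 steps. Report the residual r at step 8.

step 1: x_pred=0.8458  r=-0.2458  x^+=0.7197  v^+=0.4248  a^+=-0.5578
step 2: x_pred=0.8394  r=-4.4994  x^+=-1.4688  v^+=-1.5469  a^+=-0.7007
step 3: x_pred=-3.7111  r=8.2311  x^+=0.5115  v^+=0.0808  a^+=-0.4393
step 4: x_pred=0.3139  r=-3.9239  x^+=-1.6990  v^+=-1.5845  a^+=-0.5639
step 5: x_pred=-3.8941  r=0.0641  x^+=-3.8612  v^+=-2.2140  a^+=-0.5619
step 6: x_pred=-6.7789  r=12.0989  x^+=-0.5722  v^+=0.7169  a^+=-0.1776
step 7: x_pred=0.1348  r=-1.6648  x^+=-0.7193  v^+=0.0204  a^+=-0.2305
step 8: x_pred=-0.8482  r=0.3582  x^+=-0.6645  v^+=-0.1388  a^+=-0.2191

resid = 0.3582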